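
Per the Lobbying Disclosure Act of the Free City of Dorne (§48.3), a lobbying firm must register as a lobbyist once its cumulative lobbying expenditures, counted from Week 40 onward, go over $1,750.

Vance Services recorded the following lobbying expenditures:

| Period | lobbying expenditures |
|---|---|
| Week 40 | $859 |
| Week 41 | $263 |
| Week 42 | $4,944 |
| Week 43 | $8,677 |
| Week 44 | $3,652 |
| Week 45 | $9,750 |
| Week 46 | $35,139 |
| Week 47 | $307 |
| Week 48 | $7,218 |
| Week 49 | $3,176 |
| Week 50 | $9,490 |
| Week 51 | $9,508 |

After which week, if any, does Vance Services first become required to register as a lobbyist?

Through Week 40: $859
Through Week 41: $1,122
Through Week 42: $6,066 ← exceeds threshold

Week 42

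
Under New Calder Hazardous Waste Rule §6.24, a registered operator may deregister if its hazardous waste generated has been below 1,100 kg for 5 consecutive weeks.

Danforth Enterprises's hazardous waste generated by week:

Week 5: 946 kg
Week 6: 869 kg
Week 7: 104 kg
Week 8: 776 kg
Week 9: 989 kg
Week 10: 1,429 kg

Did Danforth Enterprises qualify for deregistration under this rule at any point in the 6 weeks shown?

Weeks below 1,100 kg: Week 5, Week 6, Week 7, Week 8, Week 9.
Longest run of consecutive weeks below the threshold: 5.
5 ≥ 5, so Danforth Enterprises became eligible.

Yes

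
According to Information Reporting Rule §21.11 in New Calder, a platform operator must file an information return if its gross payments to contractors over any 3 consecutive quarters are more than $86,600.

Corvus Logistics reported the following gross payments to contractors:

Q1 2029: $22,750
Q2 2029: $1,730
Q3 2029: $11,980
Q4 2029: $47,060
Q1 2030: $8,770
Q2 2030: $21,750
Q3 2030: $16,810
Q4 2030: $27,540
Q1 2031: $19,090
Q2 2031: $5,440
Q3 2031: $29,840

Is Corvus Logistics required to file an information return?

Q1 2029–Q3 2029: $22,750 + $1,730 + $11,980 = $36,460 (under)
Q2 2029–Q4 2029: $1,730 + $11,980 + $47,060 = $60,770 (under)
Q3 2029–Q1 2030: $11,980 + $47,060 + $8,770 = $67,810 (under)
Q4 2029–Q2 2030: $47,060 + $8,770 + $21,750 = $77,580 (under)
Q1 2030–Q3 2030: $8,770 + $21,750 + $16,810 = $47,330 (under)
Q2 2030–Q4 2030: $21,750 + $16,810 + $27,540 = $66,100 (under)
Q3 2030–Q1 2031: $16,810 + $27,540 + $19,090 = $63,440 (under)
Q4 2030–Q2 2031: $27,540 + $19,090 + $5,440 = $52,070 (under)
Q1 2031–Q3 2031: $19,090 + $5,440 + $29,840 = $54,370 (under)
No window exceeds $86,600.

No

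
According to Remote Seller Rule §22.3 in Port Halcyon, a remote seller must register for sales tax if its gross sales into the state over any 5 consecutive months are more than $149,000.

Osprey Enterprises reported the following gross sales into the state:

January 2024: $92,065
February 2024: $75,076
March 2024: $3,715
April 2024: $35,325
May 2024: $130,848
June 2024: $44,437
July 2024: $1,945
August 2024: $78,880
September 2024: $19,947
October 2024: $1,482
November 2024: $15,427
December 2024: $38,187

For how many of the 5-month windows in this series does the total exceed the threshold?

January 2024–May 2024: $92,065 + $75,076 + $3,715 + $35,325 + $130,848 = $337,029 (over)
February 2024–June 2024: $75,076 + $3,715 + $35,325 + $130,848 + $44,437 = $289,401 (over)
March 2024–July 2024: $3,715 + $35,325 + $130,848 + $44,437 + $1,945 = $216,270 (over)
April 2024–August 2024: $35,325 + $130,848 + $44,437 + $1,945 + $78,880 = $291,435 (over)
May 2024–September 2024: $130,848 + $44,437 + $1,945 + $78,880 + $19,947 = $276,057 (over)
June 2024–October 2024: $44,437 + $1,945 + $78,880 + $19,947 + $1,482 = $146,691 (under)
July 2024–November 2024: $1,945 + $78,880 + $19,947 + $1,482 + $15,427 = $117,681 (under)
August 2024–December 2024: $78,880 + $19,947 + $1,482 + $15,427 + $38,187 = $153,923 (over)
6 windows exceed the threshold.

6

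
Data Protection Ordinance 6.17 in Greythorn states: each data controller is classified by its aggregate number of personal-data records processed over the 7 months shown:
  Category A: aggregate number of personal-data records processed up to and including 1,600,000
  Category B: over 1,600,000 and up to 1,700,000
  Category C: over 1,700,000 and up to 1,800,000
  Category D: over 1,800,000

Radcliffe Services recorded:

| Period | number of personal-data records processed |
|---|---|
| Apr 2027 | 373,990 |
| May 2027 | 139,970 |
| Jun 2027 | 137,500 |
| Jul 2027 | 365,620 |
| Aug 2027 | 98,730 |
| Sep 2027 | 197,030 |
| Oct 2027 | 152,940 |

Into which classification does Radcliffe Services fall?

Aggregate number of personal-data records processed: 373,990 + 139,970 + 137,500 + 365,620 + 98,730 + 197,030 + 152,940 = 1,465,780.
1,465,780 ≤ 1,600,000, so Category A applies.

Category A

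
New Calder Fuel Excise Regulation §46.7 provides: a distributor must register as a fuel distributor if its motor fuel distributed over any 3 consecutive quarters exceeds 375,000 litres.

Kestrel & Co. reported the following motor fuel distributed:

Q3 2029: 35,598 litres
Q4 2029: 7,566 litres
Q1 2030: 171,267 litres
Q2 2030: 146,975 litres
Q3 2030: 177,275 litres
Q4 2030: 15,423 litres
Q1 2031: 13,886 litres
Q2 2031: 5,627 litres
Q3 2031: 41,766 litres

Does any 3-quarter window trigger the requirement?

Q3 2029–Q1 2030: 35,598 litres + 7,566 litres + 171,267 litres = 214,431 litres (under)
Q4 2029–Q2 2030: 7,566 litres + 171,267 litres + 146,975 litres = 325,808 litres (under)
Q1 2030–Q3 2030: 171,267 litres + 146,975 litres + 177,275 litres = 495,517 litres (over)
Q2 2030–Q4 2030: 146,975 litres + 177,275 litres + 15,423 litres = 339,673 litres (under)
Q3 2030–Q1 2031: 177,275 litres + 15,423 litres + 13,886 litres = 206,584 litres (under)
Q4 2030–Q2 2031: 15,423 litres + 13,886 litres + 5,627 litres = 34,936 litres (under)
Q1 2031–Q3 2031: 13,886 litres + 5,627 litres + 41,766 litres = 61,279 litres (under)
At least one window exceeds 375,000 litres.

Yes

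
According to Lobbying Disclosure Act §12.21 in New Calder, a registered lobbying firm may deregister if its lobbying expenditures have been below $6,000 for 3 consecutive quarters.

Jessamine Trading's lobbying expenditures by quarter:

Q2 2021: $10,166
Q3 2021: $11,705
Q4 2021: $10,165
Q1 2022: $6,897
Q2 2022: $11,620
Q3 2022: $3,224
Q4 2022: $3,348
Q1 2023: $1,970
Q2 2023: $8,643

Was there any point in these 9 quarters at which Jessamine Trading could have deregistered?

Yes

Quarters below $6,000: Q3 2022, Q4 2022, Q1 2023.
Longest run of consecutive quarters below the threshold: 3.
3 ≥ 3, so Jessamine Trading became eligible.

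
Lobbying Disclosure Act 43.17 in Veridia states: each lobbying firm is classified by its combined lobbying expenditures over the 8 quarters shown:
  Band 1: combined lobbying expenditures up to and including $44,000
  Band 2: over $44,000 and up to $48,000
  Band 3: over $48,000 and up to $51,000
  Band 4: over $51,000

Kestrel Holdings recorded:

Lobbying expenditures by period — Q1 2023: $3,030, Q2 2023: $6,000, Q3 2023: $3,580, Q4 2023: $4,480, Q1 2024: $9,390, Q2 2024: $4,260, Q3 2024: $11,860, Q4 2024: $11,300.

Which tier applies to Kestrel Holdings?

Combined lobbying expenditures: $3,030 + $6,000 + $3,580 + $4,480 + $9,390 + $4,260 + $11,860 + $11,300 = $53,900.
$53,900 > $51,000, so Band 4 applies.

Band 4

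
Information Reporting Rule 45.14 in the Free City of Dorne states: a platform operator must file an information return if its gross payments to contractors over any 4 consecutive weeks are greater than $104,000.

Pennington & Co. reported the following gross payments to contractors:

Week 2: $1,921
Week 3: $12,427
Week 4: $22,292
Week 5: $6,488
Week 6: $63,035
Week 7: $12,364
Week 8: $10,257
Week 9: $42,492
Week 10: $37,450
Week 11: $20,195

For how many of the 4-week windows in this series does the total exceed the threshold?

4

Week 2–Week 5: $1,921 + $12,427 + $22,292 + $6,488 = $43,128 (under)
Week 3–Week 6: $12,427 + $22,292 + $6,488 + $63,035 = $104,242 (over)
Week 4–Week 7: $22,292 + $6,488 + $63,035 + $12,364 = $104,179 (over)
Week 5–Week 8: $6,488 + $63,035 + $12,364 + $10,257 = $92,144 (under)
Week 6–Week 9: $63,035 + $12,364 + $10,257 + $42,492 = $128,148 (over)
Week 7–Week 10: $12,364 + $10,257 + $42,492 + $37,450 = $102,563 (under)
Week 8–Week 11: $10,257 + $42,492 + $37,450 + $20,195 = $110,394 (over)
4 windows exceed the threshold.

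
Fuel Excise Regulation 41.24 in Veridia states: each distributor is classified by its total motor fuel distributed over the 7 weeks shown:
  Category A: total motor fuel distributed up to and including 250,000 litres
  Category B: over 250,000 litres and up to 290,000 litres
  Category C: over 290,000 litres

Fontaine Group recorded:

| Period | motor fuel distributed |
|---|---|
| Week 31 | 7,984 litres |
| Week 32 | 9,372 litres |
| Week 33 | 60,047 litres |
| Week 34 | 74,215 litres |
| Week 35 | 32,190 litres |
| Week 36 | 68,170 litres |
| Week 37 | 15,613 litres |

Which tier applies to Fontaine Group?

Category B

Total motor fuel distributed: 7,984 litres + 9,372 litres + 60,047 litres + 74,215 litres + 32,190 litres + 68,170 litres + 15,613 litres = 267,591 litres.
250,000 litres < 267,591 litres ≤ 290,000 litres, so Category B applies.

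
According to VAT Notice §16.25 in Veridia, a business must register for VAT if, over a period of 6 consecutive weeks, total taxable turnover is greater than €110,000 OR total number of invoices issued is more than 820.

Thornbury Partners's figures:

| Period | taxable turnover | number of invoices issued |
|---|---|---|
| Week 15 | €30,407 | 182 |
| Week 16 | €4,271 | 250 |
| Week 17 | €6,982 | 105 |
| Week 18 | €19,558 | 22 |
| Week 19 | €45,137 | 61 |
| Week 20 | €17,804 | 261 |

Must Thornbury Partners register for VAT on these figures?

Yes

Total taxable turnover: €30,407 + €4,271 + €6,982 + €19,558 + €45,137 + €17,804 = €124,159 (> €110,000).
Total number of invoices issued: 182 + 250 + 105 + 22 + 61 + 261 = 881 (> 820).
The test is 'or': at least one threshold is exceeded.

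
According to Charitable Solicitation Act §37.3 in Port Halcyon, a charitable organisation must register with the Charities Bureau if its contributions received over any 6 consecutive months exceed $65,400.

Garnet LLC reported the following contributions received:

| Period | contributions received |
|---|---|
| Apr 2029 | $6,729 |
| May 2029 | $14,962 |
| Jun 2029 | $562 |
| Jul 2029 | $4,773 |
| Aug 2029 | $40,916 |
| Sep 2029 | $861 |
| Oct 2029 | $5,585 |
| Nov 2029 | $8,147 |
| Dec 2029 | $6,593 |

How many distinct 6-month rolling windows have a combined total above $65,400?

Apr 2029–Sep 2029: $6,729 + $14,962 + $562 + $4,773 + $40,916 + $861 = $68,803 (over)
May 2029–Oct 2029: $14,962 + $562 + $4,773 + $40,916 + $861 + $5,585 = $67,659 (over)
Jun 2029–Nov 2029: $562 + $4,773 + $40,916 + $861 + $5,585 + $8,147 = $60,844 (under)
Jul 2029–Dec 2029: $4,773 + $40,916 + $861 + $5,585 + $8,147 + $6,593 = $66,875 (over)
3 windows exceed the threshold.

3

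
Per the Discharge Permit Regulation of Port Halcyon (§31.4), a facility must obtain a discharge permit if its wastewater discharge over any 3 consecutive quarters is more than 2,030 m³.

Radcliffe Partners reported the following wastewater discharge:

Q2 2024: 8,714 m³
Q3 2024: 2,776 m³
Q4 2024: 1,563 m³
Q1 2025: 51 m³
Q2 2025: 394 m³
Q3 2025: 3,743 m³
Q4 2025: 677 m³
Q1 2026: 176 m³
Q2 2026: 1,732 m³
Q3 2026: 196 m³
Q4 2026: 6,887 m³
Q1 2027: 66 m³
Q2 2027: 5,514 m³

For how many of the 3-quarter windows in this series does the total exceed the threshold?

Q2 2024–Q4 2024: 8,714 m³ + 2,776 m³ + 1,563 m³ = 13,053 m³ (over)
Q3 2024–Q1 2025: 2,776 m³ + 1,563 m³ + 51 m³ = 4,390 m³ (over)
Q4 2024–Q2 2025: 1,563 m³ + 51 m³ + 394 m³ = 2,008 m³ (under)
Q1 2025–Q3 2025: 51 m³ + 394 m³ + 3,743 m³ = 4,188 m³ (over)
Q2 2025–Q4 2025: 394 m³ + 3,743 m³ + 677 m³ = 4,814 m³ (over)
Q3 2025–Q1 2026: 3,743 m³ + 677 m³ + 176 m³ = 4,596 m³ (over)
Q4 2025–Q2 2026: 677 m³ + 176 m³ + 1,732 m³ = 2,585 m³ (over)
Q1 2026–Q3 2026: 176 m³ + 1,732 m³ + 196 m³ = 2,104 m³ (over)
Q2 2026–Q4 2026: 1,732 m³ + 196 m³ + 6,887 m³ = 8,815 m³ (over)
Q3 2026–Q1 2027: 196 m³ + 6,887 m³ + 66 m³ = 7,149 m³ (over)
Q4 2026–Q2 2027: 6,887 m³ + 66 m³ + 5,514 m³ = 12,467 m³ (over)
10 windows exceed the threshold.

10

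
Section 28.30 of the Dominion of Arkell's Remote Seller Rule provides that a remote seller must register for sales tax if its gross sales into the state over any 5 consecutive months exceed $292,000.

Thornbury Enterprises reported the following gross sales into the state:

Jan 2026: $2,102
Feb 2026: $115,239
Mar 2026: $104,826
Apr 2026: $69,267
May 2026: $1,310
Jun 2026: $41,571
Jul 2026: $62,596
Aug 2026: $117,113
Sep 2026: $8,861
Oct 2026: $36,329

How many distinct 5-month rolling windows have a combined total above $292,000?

Jan 2026–May 2026: $2,102 + $115,239 + $104,826 + $69,267 + $1,310 = $292,744 (over)
Feb 2026–Jun 2026: $115,239 + $104,826 + $69,267 + $1,310 + $41,571 = $332,213 (over)
Mar 2026–Jul 2026: $104,826 + $69,267 + $1,310 + $41,571 + $62,596 = $279,570 (under)
Apr 2026–Aug 2026: $69,267 + $1,310 + $41,571 + $62,596 + $117,113 = $291,857 (under)
May 2026–Sep 2026: $1,310 + $41,571 + $62,596 + $117,113 + $8,861 = $231,451 (under)
Jun 2026–Oct 2026: $41,571 + $62,596 + $117,113 + $8,861 + $36,329 = $266,470 (under)
2 windows exceed the threshold.

2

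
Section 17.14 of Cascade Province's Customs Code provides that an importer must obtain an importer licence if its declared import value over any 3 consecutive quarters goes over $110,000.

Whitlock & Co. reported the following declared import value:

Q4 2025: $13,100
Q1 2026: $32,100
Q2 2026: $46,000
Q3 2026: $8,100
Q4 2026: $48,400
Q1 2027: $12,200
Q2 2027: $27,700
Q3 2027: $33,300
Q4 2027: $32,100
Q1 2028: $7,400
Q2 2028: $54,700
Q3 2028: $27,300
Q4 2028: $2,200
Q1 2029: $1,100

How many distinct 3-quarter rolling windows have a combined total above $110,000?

0

Q4 2025–Q2 2026: $13,100 + $32,100 + $46,000 = $91,200 (under)
Q1 2026–Q3 2026: $32,100 + $46,000 + $8,100 = $86,200 (under)
Q2 2026–Q4 2026: $46,000 + $8,100 + $48,400 = $102,500 (under)
Q3 2026–Q1 2027: $8,100 + $48,400 + $12,200 = $68,700 (under)
Q4 2026–Q2 2027: $48,400 + $12,200 + $27,700 = $88,300 (under)
Q1 2027–Q3 2027: $12,200 + $27,700 + $33,300 = $73,200 (under)
Q2 2027–Q4 2027: $27,700 + $33,300 + $32,100 = $93,100 (under)
Q3 2027–Q1 2028: $33,300 + $32,100 + $7,400 = $72,800 (under)
Q4 2027–Q2 2028: $32,100 + $7,400 + $54,700 = $94,200 (under)
Q1 2028–Q3 2028: $7,400 + $54,700 + $27,300 = $89,400 (under)
Q2 2028–Q4 2028: $54,700 + $27,300 + $2,200 = $84,200 (under)
Q3 2028–Q1 2029: $27,300 + $2,200 + $1,100 = $30,600 (under)
0 windows exceed the threshold.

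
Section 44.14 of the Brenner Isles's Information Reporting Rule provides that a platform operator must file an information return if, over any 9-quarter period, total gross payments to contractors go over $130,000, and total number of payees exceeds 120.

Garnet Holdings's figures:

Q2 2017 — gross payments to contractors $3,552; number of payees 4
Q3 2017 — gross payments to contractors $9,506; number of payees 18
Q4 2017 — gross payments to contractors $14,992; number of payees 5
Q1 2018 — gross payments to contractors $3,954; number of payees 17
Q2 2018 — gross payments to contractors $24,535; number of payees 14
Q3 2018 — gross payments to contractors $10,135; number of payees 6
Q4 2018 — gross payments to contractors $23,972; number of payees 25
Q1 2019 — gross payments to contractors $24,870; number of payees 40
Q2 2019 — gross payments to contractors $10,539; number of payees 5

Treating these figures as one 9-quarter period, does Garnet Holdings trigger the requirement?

Total gross payments to contractors: $3,552 + $9,506 + $14,992 + $3,954 + $24,535 + $10,135 + $23,972 + $24,870 + $10,539 = $126,055 (≤ $130,000).
Total number of payees: 4 + 18 + 5 + 17 + 14 + 6 + 25 + 40 + 5 = 134 (> 120).
The test is 'and': the rule requires both, and at least one is not exceeded.

No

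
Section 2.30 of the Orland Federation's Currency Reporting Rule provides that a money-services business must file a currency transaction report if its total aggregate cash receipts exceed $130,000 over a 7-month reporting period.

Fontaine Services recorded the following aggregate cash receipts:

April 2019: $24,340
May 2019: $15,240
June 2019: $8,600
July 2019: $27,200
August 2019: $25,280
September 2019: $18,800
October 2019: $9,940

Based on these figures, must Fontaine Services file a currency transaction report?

No

Total aggregate cash receipts: $24,340 + $15,240 + $8,600 + $27,200 + $25,280 + $18,800 + $9,940 = $129,400.
$129,400 ≤ $130,000, so the threshold is not exceeded.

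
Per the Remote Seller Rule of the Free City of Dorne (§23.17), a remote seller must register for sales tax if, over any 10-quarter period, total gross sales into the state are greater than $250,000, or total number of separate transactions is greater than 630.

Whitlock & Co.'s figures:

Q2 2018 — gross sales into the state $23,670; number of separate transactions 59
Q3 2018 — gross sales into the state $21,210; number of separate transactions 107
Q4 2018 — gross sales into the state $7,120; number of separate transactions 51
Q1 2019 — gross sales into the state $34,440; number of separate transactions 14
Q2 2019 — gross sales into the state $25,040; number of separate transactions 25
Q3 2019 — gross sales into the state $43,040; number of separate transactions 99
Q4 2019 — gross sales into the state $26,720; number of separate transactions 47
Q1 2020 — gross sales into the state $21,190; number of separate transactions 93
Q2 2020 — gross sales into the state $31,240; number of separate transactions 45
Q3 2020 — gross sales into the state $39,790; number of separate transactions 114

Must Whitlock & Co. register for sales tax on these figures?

Total gross sales into the state: $23,670 + $21,210 + $7,120 + $34,440 + $25,040 + $43,040 + $26,720 + $21,190 + $31,240 + $39,790 = $273,460 (> $250,000).
Total number of separate transactions: 59 + 107 + 51 + 14 + 25 + 99 + 47 + 93 + 45 + 114 = 654 (> 630).
The test is 'or': at least one threshold is exceeded.

Yes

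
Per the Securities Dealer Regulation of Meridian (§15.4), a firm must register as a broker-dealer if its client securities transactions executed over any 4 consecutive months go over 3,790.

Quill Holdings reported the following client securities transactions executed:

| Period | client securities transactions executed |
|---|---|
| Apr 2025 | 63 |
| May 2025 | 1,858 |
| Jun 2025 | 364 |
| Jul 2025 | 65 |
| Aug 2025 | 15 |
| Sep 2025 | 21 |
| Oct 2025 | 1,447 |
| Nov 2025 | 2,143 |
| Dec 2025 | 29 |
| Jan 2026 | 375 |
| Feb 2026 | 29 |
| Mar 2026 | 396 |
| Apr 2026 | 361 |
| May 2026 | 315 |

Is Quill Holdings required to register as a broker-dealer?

Apr 2025–Jul 2025: 63 + 1,858 + 364 + 65 = 2,350 (under)
May 2025–Aug 2025: 1,858 + 364 + 65 + 15 = 2,302 (under)
Jun 2025–Sep 2025: 364 + 65 + 15 + 21 = 465 (under)
Jul 2025–Oct 2025: 65 + 15 + 21 + 1,447 = 1,548 (under)
Aug 2025–Nov 2025: 15 + 21 + 1,447 + 2,143 = 3,626 (under)
Sep 2025–Dec 2025: 21 + 1,447 + 2,143 + 29 = 3,640 (under)
Oct 2025–Jan 2026: 1,447 + 2,143 + 29 + 375 = 3,994 (over)
Nov 2025–Feb 2026: 2,143 + 29 + 375 + 29 = 2,576 (under)
Dec 2025–Mar 2026: 29 + 375 + 29 + 396 = 829 (under)
Jan 2026–Apr 2026: 375 + 29 + 396 + 361 = 1,161 (under)
Feb 2026–May 2026: 29 + 396 + 361 + 315 = 1,101 (under)
At least one window exceeds 3,790.

Yes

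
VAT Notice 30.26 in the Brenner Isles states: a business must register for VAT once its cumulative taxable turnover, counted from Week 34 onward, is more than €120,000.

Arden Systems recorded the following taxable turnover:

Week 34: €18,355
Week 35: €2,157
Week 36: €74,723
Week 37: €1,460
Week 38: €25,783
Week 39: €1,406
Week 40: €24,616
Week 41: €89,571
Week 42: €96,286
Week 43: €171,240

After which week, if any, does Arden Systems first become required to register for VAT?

Week 38

Through Week 34: €18,355
Through Week 35: €20,512
Through Week 36: €95,235
Through Week 37: €96,695
Through Week 38: €122,478 ← exceeds threshold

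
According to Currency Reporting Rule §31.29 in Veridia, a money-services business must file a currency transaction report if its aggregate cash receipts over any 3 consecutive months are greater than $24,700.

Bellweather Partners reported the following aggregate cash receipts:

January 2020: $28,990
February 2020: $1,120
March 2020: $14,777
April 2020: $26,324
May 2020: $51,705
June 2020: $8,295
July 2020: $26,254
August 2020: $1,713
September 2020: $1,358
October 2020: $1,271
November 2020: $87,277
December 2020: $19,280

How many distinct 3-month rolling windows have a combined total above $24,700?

January 2020–March 2020: $28,990 + $1,120 + $14,777 = $44,887 (over)
February 2020–April 2020: $1,120 + $14,777 + $26,324 = $42,221 (over)
March 2020–May 2020: $14,777 + $26,324 + $51,705 = $92,806 (over)
April 2020–June 2020: $26,324 + $51,705 + $8,295 = $86,324 (over)
May 2020–July 2020: $51,705 + $8,295 + $26,254 = $86,254 (over)
June 2020–August 2020: $8,295 + $26,254 + $1,713 = $36,262 (over)
July 2020–September 2020: $26,254 + $1,713 + $1,358 = $29,325 (over)
August 2020–October 2020: $1,713 + $1,358 + $1,271 = $4,342 (under)
September 2020–November 2020: $1,358 + $1,271 + $87,277 = $89,906 (over)
October 2020–December 2020: $1,271 + $87,277 + $19,280 = $107,828 (over)
9 windows exceed the threshold.

9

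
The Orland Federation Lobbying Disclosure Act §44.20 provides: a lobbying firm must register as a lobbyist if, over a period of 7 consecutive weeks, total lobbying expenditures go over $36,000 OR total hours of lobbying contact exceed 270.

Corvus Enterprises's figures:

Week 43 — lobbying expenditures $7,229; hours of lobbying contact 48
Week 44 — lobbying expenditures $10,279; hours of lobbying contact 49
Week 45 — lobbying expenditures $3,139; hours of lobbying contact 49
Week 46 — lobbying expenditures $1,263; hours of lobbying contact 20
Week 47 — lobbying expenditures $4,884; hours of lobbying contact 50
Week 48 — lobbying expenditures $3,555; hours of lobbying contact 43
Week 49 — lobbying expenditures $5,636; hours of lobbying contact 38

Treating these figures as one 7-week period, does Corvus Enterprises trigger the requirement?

Total lobbying expenditures: $7,229 + $10,279 + $3,139 + $1,263 + $4,884 + $3,555 + $5,636 = $35,985 (≤ $36,000).
Total hours of lobbying contact: 48 + 49 + 49 + 20 + 50 + 43 + 38 = 297 (> 270).
The test is 'or': at least one threshold is exceeded.

Yes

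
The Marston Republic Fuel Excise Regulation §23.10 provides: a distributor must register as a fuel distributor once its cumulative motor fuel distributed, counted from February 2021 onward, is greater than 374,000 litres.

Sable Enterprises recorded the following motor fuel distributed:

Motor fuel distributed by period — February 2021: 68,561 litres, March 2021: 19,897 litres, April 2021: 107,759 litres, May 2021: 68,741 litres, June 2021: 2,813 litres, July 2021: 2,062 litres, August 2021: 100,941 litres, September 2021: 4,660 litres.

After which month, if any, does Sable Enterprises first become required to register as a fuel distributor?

September 2021

Through February 2021: 68,561 litres
Through March 2021: 88,458 litres
Through April 2021: 196,217 litres
Through May 2021: 264,958 litres
Through June 2021: 267,771 litres
Through July 2021: 269,833 litres
Through August 2021: 370,774 litres
Through September 2021: 375,434 litres ← exceeds threshold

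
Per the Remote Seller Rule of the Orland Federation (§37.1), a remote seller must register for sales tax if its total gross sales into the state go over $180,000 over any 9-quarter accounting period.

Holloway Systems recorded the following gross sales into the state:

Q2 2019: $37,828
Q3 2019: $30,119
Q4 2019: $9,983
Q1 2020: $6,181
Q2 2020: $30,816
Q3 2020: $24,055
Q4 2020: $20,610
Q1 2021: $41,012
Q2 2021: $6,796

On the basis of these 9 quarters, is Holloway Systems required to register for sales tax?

Yes

Total gross sales into the state: $37,828 + $30,119 + $9,983 + $6,181 + $30,816 + $24,055 + $20,610 + $41,012 + $6,796 = $207,400.
$207,400 > $180,000, so the threshold is exceeded.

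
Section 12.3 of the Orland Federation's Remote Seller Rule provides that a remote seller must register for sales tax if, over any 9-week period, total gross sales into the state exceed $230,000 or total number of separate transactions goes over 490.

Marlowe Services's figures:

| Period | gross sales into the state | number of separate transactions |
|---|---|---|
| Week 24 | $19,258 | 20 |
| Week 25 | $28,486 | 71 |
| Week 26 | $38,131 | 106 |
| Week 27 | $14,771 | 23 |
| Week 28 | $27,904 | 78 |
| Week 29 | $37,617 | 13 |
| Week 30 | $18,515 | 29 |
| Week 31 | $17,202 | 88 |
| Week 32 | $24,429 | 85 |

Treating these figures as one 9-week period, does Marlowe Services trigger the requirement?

Total gross sales into the state: $19,258 + $28,486 + $38,131 + $14,771 + $27,904 + $37,617 + $18,515 + $17,202 + $24,429 = $226,313 (≤ $230,000).
Total number of separate transactions: 20 + 71 + 106 + 23 + 78 + 13 + 29 + 88 + 85 = 513 (> 490).
The test is 'or': at least one threshold is exceeded.

Yes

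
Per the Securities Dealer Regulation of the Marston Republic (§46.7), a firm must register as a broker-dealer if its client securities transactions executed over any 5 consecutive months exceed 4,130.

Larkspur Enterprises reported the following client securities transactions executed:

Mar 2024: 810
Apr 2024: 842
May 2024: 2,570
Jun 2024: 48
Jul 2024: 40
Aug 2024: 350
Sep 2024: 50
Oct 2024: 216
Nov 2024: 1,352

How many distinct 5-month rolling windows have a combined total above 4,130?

1

Mar 2024–Jul 2024: 810 + 842 + 2,570 + 48 + 40 = 4,310 (over)
Apr 2024–Aug 2024: 842 + 2,570 + 48 + 40 + 350 = 3,850 (under)
May 2024–Sep 2024: 2,570 + 48 + 40 + 350 + 50 = 3,058 (under)
Jun 2024–Oct 2024: 48 + 40 + 350 + 50 + 216 = 704 (under)
Jul 2024–Nov 2024: 40 + 350 + 50 + 216 + 1,352 = 2,008 (under)
1 window exceeds the threshold.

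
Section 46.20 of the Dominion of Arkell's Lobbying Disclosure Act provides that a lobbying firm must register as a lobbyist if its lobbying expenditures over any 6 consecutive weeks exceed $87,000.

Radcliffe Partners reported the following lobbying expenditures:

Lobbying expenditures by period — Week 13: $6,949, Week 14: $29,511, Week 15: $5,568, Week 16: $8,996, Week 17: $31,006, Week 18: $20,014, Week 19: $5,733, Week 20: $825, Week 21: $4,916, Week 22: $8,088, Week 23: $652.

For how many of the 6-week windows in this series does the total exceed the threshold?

2

Week 13–Week 18: $6,949 + $29,511 + $5,568 + $8,996 + $31,006 + $20,014 = $102,044 (over)
Week 14–Week 19: $29,511 + $5,568 + $8,996 + $31,006 + $20,014 + $5,733 = $100,828 (over)
Week 15–Week 20: $5,568 + $8,996 + $31,006 + $20,014 + $5,733 + $825 = $72,142 (under)
Week 16–Week 21: $8,996 + $31,006 + $20,014 + $5,733 + $825 + $4,916 = $71,490 (under)
Week 17–Week 22: $31,006 + $20,014 + $5,733 + $825 + $4,916 + $8,088 = $70,582 (under)
Week 18–Week 23: $20,014 + $5,733 + $825 + $4,916 + $8,088 + $652 = $40,228 (under)
2 windows exceed the threshold.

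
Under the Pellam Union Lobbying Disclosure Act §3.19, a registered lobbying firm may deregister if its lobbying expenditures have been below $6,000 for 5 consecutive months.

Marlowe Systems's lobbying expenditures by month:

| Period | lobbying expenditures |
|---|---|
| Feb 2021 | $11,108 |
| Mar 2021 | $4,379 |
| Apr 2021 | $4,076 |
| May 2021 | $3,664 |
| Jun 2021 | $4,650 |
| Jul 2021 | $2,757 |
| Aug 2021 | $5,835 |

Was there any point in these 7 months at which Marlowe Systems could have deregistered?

Yes

Months below $6,000: Mar 2021, Apr 2021, May 2021, Jun 2021, Jul 2021, Aug 2021.
Longest run of consecutive months below the threshold: 6.
6 ≥ 5, so Marlowe Systems became eligible.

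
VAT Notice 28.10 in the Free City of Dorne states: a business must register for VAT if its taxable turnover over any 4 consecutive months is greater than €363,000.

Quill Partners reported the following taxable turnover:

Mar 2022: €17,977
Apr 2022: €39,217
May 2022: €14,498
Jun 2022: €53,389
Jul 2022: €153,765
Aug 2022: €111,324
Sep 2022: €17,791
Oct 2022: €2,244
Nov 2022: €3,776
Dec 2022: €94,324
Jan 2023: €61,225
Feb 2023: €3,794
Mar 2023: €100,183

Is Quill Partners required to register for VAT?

Mar 2022–Jun 2022: €17,977 + €39,217 + €14,498 + €53,389 = €125,081 (under)
Apr 2022–Jul 2022: €39,217 + €14,498 + €53,389 + €153,765 = €260,869 (under)
May 2022–Aug 2022: €14,498 + €53,389 + €153,765 + €111,324 = €332,976 (under)
Jun 2022–Sep 2022: €53,389 + €153,765 + €111,324 + €17,791 = €336,269 (under)
Jul 2022–Oct 2022: €153,765 + €111,324 + €17,791 + €2,244 = €285,124 (under)
Aug 2022–Nov 2022: €111,324 + €17,791 + €2,244 + €3,776 = €135,135 (under)
Sep 2022–Dec 2022: €17,791 + €2,244 + €3,776 + €94,324 = €118,135 (under)
Oct 2022–Jan 2023: €2,244 + €3,776 + €94,324 + €61,225 = €161,569 (under)
Nov 2022–Feb 2023: €3,776 + €94,324 + €61,225 + €3,794 = €163,119 (under)
Dec 2022–Mar 2023: €94,324 + €61,225 + €3,794 + €100,183 = €259,526 (under)
No window exceeds €363,000.

No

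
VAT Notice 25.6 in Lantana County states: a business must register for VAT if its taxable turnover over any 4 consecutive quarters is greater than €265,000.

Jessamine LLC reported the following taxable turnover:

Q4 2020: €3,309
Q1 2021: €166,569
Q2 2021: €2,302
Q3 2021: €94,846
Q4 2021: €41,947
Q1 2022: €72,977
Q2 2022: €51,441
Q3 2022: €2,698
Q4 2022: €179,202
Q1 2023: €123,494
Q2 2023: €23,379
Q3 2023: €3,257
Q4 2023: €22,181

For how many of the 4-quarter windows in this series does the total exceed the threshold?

6

Q4 2020–Q3 2021: €3,309 + €166,569 + €2,302 + €94,846 = €267,026 (over)
Q1 2021–Q4 2021: €166,569 + €2,302 + €94,846 + €41,947 = €305,664 (over)
Q2 2021–Q1 2022: €2,302 + €94,846 + €41,947 + €72,977 = €212,072 (under)
Q3 2021–Q2 2022: €94,846 + €41,947 + €72,977 + €51,441 = €261,211 (under)
Q4 2021–Q3 2022: €41,947 + €72,977 + €51,441 + €2,698 = €169,063 (under)
Q1 2022–Q4 2022: €72,977 + €51,441 + €2,698 + €179,202 = €306,318 (over)
Q2 2022–Q1 2023: €51,441 + €2,698 + €179,202 + €123,494 = €356,835 (over)
Q3 2022–Q2 2023: €2,698 + €179,202 + €123,494 + €23,379 = €328,773 (over)
Q4 2022–Q3 2023: €179,202 + €123,494 + €23,379 + €3,257 = €329,332 (over)
Q1 2023–Q4 2023: €123,494 + €23,379 + €3,257 + €22,181 = €172,311 (under)
6 windows exceed the threshold.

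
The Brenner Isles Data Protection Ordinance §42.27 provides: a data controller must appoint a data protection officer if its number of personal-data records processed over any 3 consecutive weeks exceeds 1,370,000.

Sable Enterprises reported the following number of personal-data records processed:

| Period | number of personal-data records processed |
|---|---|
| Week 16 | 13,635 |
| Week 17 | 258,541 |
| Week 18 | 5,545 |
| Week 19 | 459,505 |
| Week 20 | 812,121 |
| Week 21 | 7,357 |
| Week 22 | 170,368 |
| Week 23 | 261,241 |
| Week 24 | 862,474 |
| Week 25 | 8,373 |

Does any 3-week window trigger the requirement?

No

Week 16–Week 18: 13,635 + 258,541 + 5,545 = 277,721 (under)
Week 17–Week 19: 258,541 + 5,545 + 459,505 = 723,591 (under)
Week 18–Week 20: 5,545 + 459,505 + 812,121 = 1,277,171 (under)
Week 19–Week 21: 459,505 + 812,121 + 7,357 = 1,278,983 (under)
Week 20–Week 22: 812,121 + 7,357 + 170,368 = 989,846 (under)
Week 21–Week 23: 7,357 + 170,368 + 261,241 = 438,966 (under)
Week 22–Week 24: 170,368 + 261,241 + 862,474 = 1,294,083 (under)
Week 23–Week 25: 261,241 + 862,474 + 8,373 = 1,132,088 (under)
No window exceeds 1,370,000.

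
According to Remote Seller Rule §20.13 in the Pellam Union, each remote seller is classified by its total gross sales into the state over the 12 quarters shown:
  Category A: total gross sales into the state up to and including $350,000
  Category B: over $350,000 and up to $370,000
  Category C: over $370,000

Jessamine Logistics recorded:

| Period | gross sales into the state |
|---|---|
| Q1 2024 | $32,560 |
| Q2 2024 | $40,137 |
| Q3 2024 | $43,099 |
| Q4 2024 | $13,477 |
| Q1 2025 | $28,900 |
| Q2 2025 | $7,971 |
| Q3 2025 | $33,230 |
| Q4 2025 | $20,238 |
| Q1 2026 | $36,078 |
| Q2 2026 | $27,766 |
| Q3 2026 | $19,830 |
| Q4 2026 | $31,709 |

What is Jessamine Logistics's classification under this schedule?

Total gross sales into the state: $32,560 + $40,137 + $43,099 + $13,477 + $28,900 + $7,971 + $33,230 + $20,238 + $36,078 + $27,766 + $19,830 + $31,709 = $334,995.
$334,995 ≤ $350,000, so Category A applies.

Category A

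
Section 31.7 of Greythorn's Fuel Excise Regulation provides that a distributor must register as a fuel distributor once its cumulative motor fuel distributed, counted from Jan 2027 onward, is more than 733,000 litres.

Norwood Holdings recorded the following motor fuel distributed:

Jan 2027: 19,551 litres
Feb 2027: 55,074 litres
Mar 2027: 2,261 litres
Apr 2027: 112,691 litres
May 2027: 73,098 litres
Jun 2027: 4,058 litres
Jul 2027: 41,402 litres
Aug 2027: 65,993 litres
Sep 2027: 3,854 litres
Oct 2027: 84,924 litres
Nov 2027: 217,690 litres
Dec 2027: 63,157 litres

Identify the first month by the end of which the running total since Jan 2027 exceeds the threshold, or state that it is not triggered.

Dec 2027

Through Jan 2027: 19,551 litres
Through Feb 2027: 74,625 litres
Through Mar 2027: 76,886 litres
Through Apr 2027: 189,577 litres
Through May 2027: 262,675 litres
Through Jun 2027: 266,733 litres
Through Jul 2027: 308,135 litres
Through Aug 2027: 374,128 litres
Through Sep 2027: 377,982 litres
Through Oct 2027: 462,906 litres
Through Nov 2027: 680,596 litres
Through Dec 2027: 743,753 litres ← exceeds threshold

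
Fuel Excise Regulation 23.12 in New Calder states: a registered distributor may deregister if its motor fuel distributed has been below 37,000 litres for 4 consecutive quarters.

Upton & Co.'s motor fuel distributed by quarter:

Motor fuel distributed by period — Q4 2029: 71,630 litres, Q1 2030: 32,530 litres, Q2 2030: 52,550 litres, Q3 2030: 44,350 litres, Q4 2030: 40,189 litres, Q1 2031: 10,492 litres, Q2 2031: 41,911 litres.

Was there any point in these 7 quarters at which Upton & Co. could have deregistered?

Quarters below 37,000 litres: Q1 2030, Q1 2031.
Longest run of consecutive quarters below the threshold: 1.
1 < 4, so Upton & Co. never became eligible.

No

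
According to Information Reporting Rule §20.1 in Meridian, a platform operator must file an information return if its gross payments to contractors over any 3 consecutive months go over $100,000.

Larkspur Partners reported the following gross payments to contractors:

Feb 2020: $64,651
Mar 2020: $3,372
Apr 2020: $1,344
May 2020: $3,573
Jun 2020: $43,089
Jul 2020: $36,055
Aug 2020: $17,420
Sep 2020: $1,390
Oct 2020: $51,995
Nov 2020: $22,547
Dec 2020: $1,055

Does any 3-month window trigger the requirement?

Feb 2020–Apr 2020: $64,651 + $3,372 + $1,344 = $69,367 (under)
Mar 2020–May 2020: $3,372 + $1,344 + $3,573 = $8,289 (under)
Apr 2020–Jun 2020: $1,344 + $3,573 + $43,089 = $48,006 (under)
May 2020–Jul 2020: $3,573 + $43,089 + $36,055 = $82,717 (under)
Jun 2020–Aug 2020: $43,089 + $36,055 + $17,420 = $96,564 (under)
Jul 2020–Sep 2020: $36,055 + $17,420 + $1,390 = $54,865 (under)
Aug 2020–Oct 2020: $17,420 + $1,390 + $51,995 = $70,805 (under)
Sep 2020–Nov 2020: $1,390 + $51,995 + $22,547 = $75,932 (under)
Oct 2020–Dec 2020: $51,995 + $22,547 + $1,055 = $75,597 (under)
No window exceeds $100,000.

No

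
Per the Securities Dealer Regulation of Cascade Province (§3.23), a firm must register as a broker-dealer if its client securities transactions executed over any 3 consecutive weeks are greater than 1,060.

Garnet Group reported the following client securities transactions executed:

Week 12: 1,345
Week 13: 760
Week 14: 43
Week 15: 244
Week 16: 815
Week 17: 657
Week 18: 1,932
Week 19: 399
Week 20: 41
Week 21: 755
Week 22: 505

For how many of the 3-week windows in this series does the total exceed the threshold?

Week 12–Week 14: 1,345 + 760 + 43 = 2,148 (over)
Week 13–Week 15: 760 + 43 + 244 = 1,047 (under)
Week 14–Week 16: 43 + 244 + 815 = 1,102 (over)
Week 15–Week 17: 244 + 815 + 657 = 1,716 (over)
Week 16–Week 18: 815 + 657 + 1,932 = 3,404 (over)
Week 17–Week 19: 657 + 1,932 + 399 = 2,988 (over)
Week 18–Week 20: 1,932 + 399 + 41 = 2,372 (over)
Week 19–Week 21: 399 + 41 + 755 = 1,195 (over)
Week 20–Week 22: 41 + 755 + 505 = 1,301 (over)
8 windows exceed the threshold.

8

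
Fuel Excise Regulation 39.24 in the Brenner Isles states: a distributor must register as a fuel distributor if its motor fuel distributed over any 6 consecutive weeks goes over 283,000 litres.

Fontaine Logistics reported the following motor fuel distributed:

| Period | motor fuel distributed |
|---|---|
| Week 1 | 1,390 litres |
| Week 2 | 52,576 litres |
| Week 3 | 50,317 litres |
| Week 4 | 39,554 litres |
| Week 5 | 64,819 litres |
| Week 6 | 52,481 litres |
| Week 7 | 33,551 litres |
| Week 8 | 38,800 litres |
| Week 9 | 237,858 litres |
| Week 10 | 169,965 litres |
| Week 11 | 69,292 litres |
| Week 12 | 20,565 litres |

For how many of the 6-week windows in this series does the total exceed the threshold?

5

Week 1–Week 6: 1,390 litres + 52,576 litres + 50,317 litres + 39,554 litres + 64,819 litres + 52,481 litres = 261,137 litres (under)
Week 2–Week 7: 52,576 litres + 50,317 litres + 39,554 litres + 64,819 litres + 52,481 litres + 33,551 litres = 293,298 litres (over)
Week 3–Week 8: 50,317 litres + 39,554 litres + 64,819 litres + 52,481 litres + 33,551 litres + 38,800 litres = 279,522 litres (under)
Week 4–Week 9: 39,554 litres + 64,819 litres + 52,481 litres + 33,551 litres + 38,800 litres + 237,858 litres = 467,063 litres (over)
Week 5–Week 10: 64,819 litres + 52,481 litres + 33,551 litres + 38,800 litres + 237,858 litres + 169,965 litres = 597,474 litres (over)
Week 6–Week 11: 52,481 litres + 33,551 litres + 38,800 litres + 237,858 litres + 169,965 litres + 69,292 litres = 601,947 litres (over)
Week 7–Week 12: 33,551 litres + 38,800 litres + 237,858 litres + 169,965 litres + 69,292 litres + 20,565 litres = 570,031 litres (over)
5 windows exceed the threshold.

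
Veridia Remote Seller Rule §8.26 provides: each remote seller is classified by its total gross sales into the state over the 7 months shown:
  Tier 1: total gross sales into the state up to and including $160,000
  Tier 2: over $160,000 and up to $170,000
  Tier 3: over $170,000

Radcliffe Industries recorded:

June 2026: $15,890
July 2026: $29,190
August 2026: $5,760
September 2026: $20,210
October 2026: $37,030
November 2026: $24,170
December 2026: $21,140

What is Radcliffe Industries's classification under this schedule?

Total gross sales into the state: $15,890 + $29,190 + $5,760 + $20,210 + $37,030 + $24,170 + $21,140 = $153,390.
$153,390 ≤ $160,000, so Tier 1 applies.

Tier 1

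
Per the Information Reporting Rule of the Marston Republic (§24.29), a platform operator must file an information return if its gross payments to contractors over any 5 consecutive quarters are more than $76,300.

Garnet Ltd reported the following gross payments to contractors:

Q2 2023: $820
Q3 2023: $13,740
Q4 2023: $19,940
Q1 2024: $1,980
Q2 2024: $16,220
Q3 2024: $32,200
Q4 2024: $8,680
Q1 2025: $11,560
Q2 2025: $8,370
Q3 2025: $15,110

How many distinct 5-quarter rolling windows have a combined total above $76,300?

Q2 2023–Q2 2024: $820 + $13,740 + $19,940 + $1,980 + $16,220 = $52,700 (under)
Q3 2023–Q3 2024: $13,740 + $19,940 + $1,980 + $16,220 + $32,200 = $84,080 (over)
Q4 2023–Q4 2024: $19,940 + $1,980 + $16,220 + $32,200 + $8,680 = $79,020 (over)
Q1 2024–Q1 2025: $1,980 + $16,220 + $32,200 + $8,680 + $11,560 = $70,640 (under)
Q2 2024–Q2 2025: $16,220 + $32,200 + $8,680 + $11,560 + $8,370 = $77,030 (over)
Q3 2024–Q3 2025: $32,200 + $8,680 + $11,560 + $8,370 + $15,110 = $75,920 (under)
3 windows exceed the threshold.

3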